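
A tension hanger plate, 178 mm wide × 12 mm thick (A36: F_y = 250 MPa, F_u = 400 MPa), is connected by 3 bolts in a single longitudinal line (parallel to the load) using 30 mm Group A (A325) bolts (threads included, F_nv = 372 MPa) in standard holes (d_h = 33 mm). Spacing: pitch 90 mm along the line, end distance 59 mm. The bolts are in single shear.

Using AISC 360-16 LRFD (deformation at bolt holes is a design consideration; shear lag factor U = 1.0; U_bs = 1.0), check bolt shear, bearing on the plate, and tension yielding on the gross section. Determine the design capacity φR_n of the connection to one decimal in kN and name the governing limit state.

480.6 kN (gross-section yield governs)

Bolt shear: A_b = π(30)²/4 = 706.86 mm². φR_n = 0.75 × 372 × 706.86 × 3 × 1 = 591.6 kN.
Bearing (12 mm plate, F_u = 400 MPa): end bolts L_c = 59 − 33/2 = 42.5, R_n = min(1.2×42.5×12×400, 2.4×30×12×400) = 244.8 kN/bolt; interior L_c = 90 − 33 = 57, R_n = 328.32 kN/bolt. φR_n = 0.75 × (1×244.8 + 2×328.32) = 676.1 kN.
Tension yield (gross): A_g = 178×12 = 2136 mm². φR_n = 0.90 × 250 × 2136 = 480.6 kN.
Governing: min(591.6, 676.1, 480.6) = 480.6 kN → gross-section yield.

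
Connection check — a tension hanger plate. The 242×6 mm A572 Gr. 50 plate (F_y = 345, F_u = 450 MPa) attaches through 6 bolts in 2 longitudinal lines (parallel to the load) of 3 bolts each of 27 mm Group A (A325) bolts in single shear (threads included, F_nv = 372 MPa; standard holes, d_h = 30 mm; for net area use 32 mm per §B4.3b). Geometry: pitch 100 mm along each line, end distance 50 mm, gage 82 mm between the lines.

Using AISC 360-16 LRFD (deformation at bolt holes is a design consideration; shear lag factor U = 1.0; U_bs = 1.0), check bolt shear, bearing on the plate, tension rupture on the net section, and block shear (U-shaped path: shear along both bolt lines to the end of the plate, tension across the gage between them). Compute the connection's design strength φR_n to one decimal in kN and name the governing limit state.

360.5 kN (net-section rupture governs)

Bolt shear: A_b = π(27)²/4 = 572.56 mm². φR_n = 0.75 × 372 × 572.56 × 6 × 1 = 958.5 kN.
Bearing (6 mm plate, F_u = 450 MPa): end bolts L_c = 50 − 30/2 = 35, R_n = min(1.2×35×6×450, 2.4×27×6×450) = 113.4 kN/bolt; interior L_c = 100 − 30 = 70, R_n = 174.96 kN/bolt. φR_n = 0.75 × (2×113.4 + 4×174.96) = 695.0 kN.
Tension rupture (net): A_n = (242 − 2×32)×6 = 1068 mm² (U = 1.0, A_e = A_n). φR_n = 0.75 × 450 × 1068 = 360.5 kN.
Block shear: shear path 2×[50+2×100] = 2×250 mm, A_gv = 3000, A_nv = 2×(250 − 2.5×32)×6 = 2040 mm²; tension across gage: (82 − 1×32)×6 = 300 mm². R_n = min(0.6×450×2040, 0.6×345×3000) + 1.0×450×300 = min(550.8, 621) + 135 = 685.8 kN. φR_n = 0.75 × 685.8 = 514.4 kN.
Governing: min(958.5, 695.0, 360.5, 514.4) = 360.5 kN → net-section rupture.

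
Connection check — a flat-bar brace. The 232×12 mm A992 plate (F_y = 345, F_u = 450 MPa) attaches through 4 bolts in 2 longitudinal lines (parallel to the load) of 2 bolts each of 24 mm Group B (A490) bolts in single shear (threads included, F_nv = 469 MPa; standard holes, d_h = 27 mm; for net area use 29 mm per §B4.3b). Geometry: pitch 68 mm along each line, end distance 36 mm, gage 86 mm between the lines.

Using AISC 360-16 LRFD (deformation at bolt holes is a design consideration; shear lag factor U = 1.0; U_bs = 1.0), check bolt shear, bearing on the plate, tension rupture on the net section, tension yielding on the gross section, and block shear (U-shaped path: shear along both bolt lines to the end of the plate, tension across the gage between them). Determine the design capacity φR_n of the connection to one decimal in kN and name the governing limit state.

524.9 kN (block shear governs)

Bolt shear: A_b = π(24)²/4 = 452.39 mm². φR_n = 0.75 × 469 × 452.39 × 4 × 1 = 636.5 kN.
Bearing (12 mm plate, F_u = 450 MPa): end bolts L_c = 36 − 27/2 = 22.5, R_n = min(1.2×22.5×12×450, 2.4×24×12×450) = 145.8 kN/bolt; interior L_c = 68 − 27 = 41, R_n = 265.68 kN/bolt. φR_n = 0.75 × (2×145.8 + 2×265.68) = 617.2 kN.
Tension rupture (net): A_n = (232 − 2×29)×12 = 2088 mm² (U = 1.0, A_e = A_n). φR_n = 0.75 × 450 × 2088 = 704.7 kN.
Tension yield (gross): A_g = 232×12 = 2784 mm². φR_n = 0.90 × 345 × 2784 = 864.4 kN.
Block shear: shear path 2×[36+1×68] = 2×104 mm, A_gv = 2496, A_nv = 2×(104 − 1.5×29)×12 = 1452 mm²; tension across gage: (86 − 1×29)×12 = 684 mm². R_n = min(0.6×450×1452, 0.6×345×2496) + 1.0×450×684 = min(392.04, 516.67) + 307.8 = 699.84 kN. φR_n = 0.75 × 699.84 = 524.9 kN.
Governing: min(636.5, 617.2, 704.7, 864.4, 524.9) = 524.9 kN → block shear.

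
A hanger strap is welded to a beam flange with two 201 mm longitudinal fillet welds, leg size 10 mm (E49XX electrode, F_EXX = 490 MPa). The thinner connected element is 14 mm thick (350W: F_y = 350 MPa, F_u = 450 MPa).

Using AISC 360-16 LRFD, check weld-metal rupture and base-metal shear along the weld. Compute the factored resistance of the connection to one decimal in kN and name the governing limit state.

Weld metal: throat = 0.707×10 = 7.07 mm, L = 2×201 = 402 mm. φR_n = 0.75 × 0.6 × 490 × 7.07 × 402 = 626.7 kN.
Base metal shear (14 mm plate): yield φR_n = 1.0×0.6×350×14×402 = 1181.9 kN; rupture φR_n = 0.75×0.6×450×14×402 = 1139.7 kN; take 1139.7 kN (rupture).
Governing: min(626.7, 1139.7) = 626.7 kN → weld metal.

626.7 kN (weld metal governs)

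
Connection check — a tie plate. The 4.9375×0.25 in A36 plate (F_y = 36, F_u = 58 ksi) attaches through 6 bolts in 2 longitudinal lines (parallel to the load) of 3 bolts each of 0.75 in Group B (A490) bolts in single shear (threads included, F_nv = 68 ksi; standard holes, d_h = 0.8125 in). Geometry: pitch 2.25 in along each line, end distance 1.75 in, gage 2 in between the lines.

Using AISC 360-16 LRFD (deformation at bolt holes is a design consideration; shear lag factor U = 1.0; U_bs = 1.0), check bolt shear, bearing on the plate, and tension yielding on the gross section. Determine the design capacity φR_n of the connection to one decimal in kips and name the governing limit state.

Bolt shear: A_b = π(0.75)²/4 = 0.44179 in². φR_n = 0.75 × 68 × 0.44179 × 6 × 1 = 135.2 kips.
Bearing (0.25 in plate, F_u = 58 ksi): end bolts L_c = 1.75 − 0.8125/2 = 1.34375, R_n = min(1.2×1.34375×0.25×58, 2.4×0.75×0.25×58) = 23.381 kips/bolt; interior L_c = 2.25 − 0.8125 = 1.4375, R_n = 25.013 kips/bolt. φR_n = 0.75 × (2×23.381 + 4×25.013) = 110.1 kips.
Tension yield (gross): A_g = 4.9375×0.25 = 1.2344 in². φR_n = 0.90 × 36 × 1.2344 = 40.0 kips.
Governing: min(135.2, 110.1, 40.0) = 40.0 kips → gross-section yield.

40.0 kips (gross-section yield governs)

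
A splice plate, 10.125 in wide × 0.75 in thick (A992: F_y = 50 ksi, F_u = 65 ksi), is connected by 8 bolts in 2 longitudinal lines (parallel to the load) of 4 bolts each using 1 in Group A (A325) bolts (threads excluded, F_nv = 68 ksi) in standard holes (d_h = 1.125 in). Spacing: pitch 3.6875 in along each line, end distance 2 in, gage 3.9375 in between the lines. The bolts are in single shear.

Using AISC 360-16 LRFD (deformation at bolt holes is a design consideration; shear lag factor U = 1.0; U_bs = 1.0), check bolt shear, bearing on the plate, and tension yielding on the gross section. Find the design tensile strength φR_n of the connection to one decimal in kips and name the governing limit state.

320.4 kips (bolt shear governs)

Bolt shear: A_b = π(1)²/4 = 0.7854 in². φR_n = 0.75 × 68 × 0.7854 × 8 × 1 = 320.4 kips.
Bearing (0.75 in plate, F_u = 65 ksi): end bolts L_c = 2 − 1.125/2 = 1.4375, R_n = min(1.2×1.4375×0.75×65, 2.4×1×0.75×65) = 84.094 kips/bolt; interior L_c = 3.6875 − 1.125 = 2.5625, R_n = 117 kips/bolt. φR_n = 0.75 × (2×84.094 + 6×117) = 652.6 kips.
Tension yield (gross): A_g = 10.125×0.75 = 7.5938 in². φR_n = 0.90 × 50 × 7.5938 = 341.7 kips.
Governing: min(320.4, 652.6, 341.7) = 320.4 kips → bolt shear.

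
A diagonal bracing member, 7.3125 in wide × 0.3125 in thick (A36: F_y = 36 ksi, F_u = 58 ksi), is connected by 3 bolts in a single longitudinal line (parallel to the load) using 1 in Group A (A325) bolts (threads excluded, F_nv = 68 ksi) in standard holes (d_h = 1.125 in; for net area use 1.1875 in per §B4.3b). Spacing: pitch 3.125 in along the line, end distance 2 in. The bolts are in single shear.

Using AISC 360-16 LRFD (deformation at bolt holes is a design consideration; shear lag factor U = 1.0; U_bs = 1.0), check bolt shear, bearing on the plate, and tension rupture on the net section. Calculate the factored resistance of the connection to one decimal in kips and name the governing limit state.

83.3 kips (net-section rupture governs)

Bolt shear: A_b = π(1)²/4 = 0.7854 in². φR_n = 0.75 × 68 × 0.7854 × 3 × 1 = 120.2 kips.
Bearing (0.3125 in plate, F_u = 58 ksi): end bolts L_c = 2 − 1.125/2 = 1.4375, R_n = min(1.2×1.4375×0.3125×58, 2.4×1×0.3125×58) = 31.266 kips/bolt; interior L_c = 3.125 − 1.125 = 2, R_n = 43.5 kips/bolt. φR_n = 0.75 × (1×31.266 + 2×43.5) = 88.7 kips.
Tension rupture (net): A_n = (7.3125 − 1×1.1875)×0.3125 = 1.9141 in² (U = 1.0, A_e = A_n). φR_n = 0.75 × 58 × 1.9141 = 83.3 kips.
Governing: min(120.2, 88.7, 83.3) = 83.3 kips → net-section rupture.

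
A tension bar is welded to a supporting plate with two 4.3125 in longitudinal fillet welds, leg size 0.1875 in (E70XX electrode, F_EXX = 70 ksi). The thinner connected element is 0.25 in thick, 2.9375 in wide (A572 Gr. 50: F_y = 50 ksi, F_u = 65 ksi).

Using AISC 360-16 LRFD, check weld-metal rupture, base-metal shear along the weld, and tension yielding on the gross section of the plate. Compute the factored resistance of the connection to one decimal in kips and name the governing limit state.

Weld metal: throat = 0.707×0.1875 = 0.13256 in, L = 2×4.3125 = 8.625 in. φR_n = 0.75 × 0.6 × 70 × 0.13256 × 8.625 = 36.0 kips.
Base metal shear (0.25 in plate): yield φR_n = 1.0×0.6×50×0.25×8.625 = 64.7 kips; rupture φR_n = 0.75×0.6×65×0.25×8.625 = 63.1 kips; take 63.1 kips (rupture).
Tension yield (gross): A_g = 2.9375×0.25 = 0.73438 in². φR_n = 0.90 × 50 × 0.73438 = 33.0 kips.
Governing: min(36.0, 63.1, 33.0) = 33.0 kips → gross-section yield.

33.0 kips (gross-section yield governs)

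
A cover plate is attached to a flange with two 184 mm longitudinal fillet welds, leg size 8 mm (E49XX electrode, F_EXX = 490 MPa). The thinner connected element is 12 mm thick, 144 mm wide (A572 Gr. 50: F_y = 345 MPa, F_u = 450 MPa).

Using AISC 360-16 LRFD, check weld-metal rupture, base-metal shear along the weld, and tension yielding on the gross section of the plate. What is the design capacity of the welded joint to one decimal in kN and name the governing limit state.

Weld metal: throat = 0.707×8 = 5.656 mm, L = 2×184 = 368 mm. φR_n = 0.75 × 0.6 × 490 × 5.656 × 368 = 459.0 kN.
Base metal shear (12 mm plate): yield φR_n = 1.0×0.6×345×12×368 = 914.1 kN; rupture φR_n = 0.75×0.6×450×12×368 = 894.2 kN; take 894.2 kN (rupture).
Tension yield (gross): A_g = 144×12 = 1728 mm². φR_n = 0.90 × 345 × 1728 = 536.5 kN.
Governing: min(459.0, 894.2, 536.5) = 459.0 kN → weld metal.

459.0 kN (weld metal governs)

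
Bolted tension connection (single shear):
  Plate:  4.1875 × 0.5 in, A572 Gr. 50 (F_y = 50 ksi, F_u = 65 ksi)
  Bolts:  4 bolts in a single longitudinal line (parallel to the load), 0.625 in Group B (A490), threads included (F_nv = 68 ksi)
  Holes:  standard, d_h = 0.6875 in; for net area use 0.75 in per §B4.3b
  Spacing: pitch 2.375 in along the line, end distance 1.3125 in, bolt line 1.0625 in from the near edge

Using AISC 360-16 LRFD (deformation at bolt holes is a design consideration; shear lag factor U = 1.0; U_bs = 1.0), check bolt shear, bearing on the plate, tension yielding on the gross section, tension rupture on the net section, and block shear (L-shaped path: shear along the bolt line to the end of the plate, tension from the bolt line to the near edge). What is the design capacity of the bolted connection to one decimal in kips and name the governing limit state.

62.6 kips (bolt shear governs)

Bolt shear: A_b = π(0.625)²/4 = 0.3068 in². φR_n = 0.75 × 68 × 0.3068 × 4 × 1 = 62.6 kips.
Bearing (0.5 in plate, F_u = 65 ksi): end bolts L_c = 1.3125 − 0.6875/2 = 0.96875, R_n = min(1.2×0.96875×0.5×65, 2.4×0.625×0.5×65) = 37.781 kips/bolt; interior L_c = 2.375 − 0.6875 = 1.6875, R_n = 48.75 kips/bolt. φR_n = 0.75 × (1×37.781 + 3×48.75) = 138.0 kips.
Tension yield (gross): A_g = 4.1875×0.5 = 2.0938 in². φR_n = 0.90 × 50 × 2.0938 = 94.2 kips.
Tension rupture (net): A_n = (4.1875 − 1×0.75)×0.5 = 1.7188 in² (U = 1.0, A_e = A_n). φR_n = 0.75 × 65 × 1.7188 = 83.8 kips.
Block shear: shear path 1×[1.3125+3×2.375] = 1×8.4375 in, A_gv = 4.2188, A_nv = 1×(8.4375 − 3.5×0.75)×0.5 = 2.9063 in²; tension to near edge: (1.0625 − 0.5×0.75)×0.5 = 0.34375 in². R_n = min(0.6×65×2.9063, 0.6×50×4.2188) + 1.0×65×0.34375 = min(113.35, 126.56) + 22.344 = 135.69 kips. φR_n = 0.75 × 135.69 = 101.8 kips.
Governing: min(62.6, 138.0, 94.2, 83.8, 101.8) = 62.6 kips → bolt shear.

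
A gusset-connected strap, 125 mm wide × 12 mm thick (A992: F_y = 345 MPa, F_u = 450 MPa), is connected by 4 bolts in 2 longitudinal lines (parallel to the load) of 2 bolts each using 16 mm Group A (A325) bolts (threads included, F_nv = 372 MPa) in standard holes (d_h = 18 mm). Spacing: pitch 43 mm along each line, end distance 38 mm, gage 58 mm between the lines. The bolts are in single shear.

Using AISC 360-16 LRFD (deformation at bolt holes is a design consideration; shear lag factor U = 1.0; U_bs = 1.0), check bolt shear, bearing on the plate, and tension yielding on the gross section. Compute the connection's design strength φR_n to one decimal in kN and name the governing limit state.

224.4 kN (bolt shear governs)

Bolt shear: A_b = π(16)²/4 = 201.06 mm². φR_n = 0.75 × 372 × 201.06 × 4 × 1 = 224.4 kN.
Bearing (12 mm plate, F_u = 450 MPa): end bolts L_c = 38 − 18/2 = 29, R_n = min(1.2×29×12×450, 2.4×16×12×450) = 187.92 kN/bolt; interior L_c = 43 − 18 = 25, R_n = 162 kN/bolt. φR_n = 0.75 × (2×187.92 + 2×162) = 524.9 kN.
Tension yield (gross): A_g = 125×12 = 1500 mm². φR_n = 0.90 × 345 × 1500 = 465.8 kN.
Governing: min(224.4, 524.9, 465.8) = 224.4 kN → bolt shear.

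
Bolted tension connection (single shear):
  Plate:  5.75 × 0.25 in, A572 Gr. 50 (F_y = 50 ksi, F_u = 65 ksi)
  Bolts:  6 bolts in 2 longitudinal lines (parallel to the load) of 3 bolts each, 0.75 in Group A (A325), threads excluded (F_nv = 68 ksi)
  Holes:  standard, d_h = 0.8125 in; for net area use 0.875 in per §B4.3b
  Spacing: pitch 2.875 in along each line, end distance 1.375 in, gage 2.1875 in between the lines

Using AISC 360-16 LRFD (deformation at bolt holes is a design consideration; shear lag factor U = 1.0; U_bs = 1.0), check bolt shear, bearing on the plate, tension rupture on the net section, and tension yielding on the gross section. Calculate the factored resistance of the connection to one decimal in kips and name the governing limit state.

48.8 kips (net-section rupture governs)

Bolt shear: A_b = π(0.75)²/4 = 0.44179 in². φR_n = 0.75 × 68 × 0.44179 × 6 × 1 = 135.2 kips.
Bearing (0.25 in plate, F_u = 65 ksi): end bolts L_c = 1.375 − 0.8125/2 = 0.96875, R_n = min(1.2×0.96875×0.25×65, 2.4×0.75×0.25×65) = 18.891 kips/bolt; interior L_c = 2.875 − 0.8125 = 2.0625, R_n = 29.25 kips/bolt. φR_n = 0.75 × (2×18.891 + 4×29.25) = 116.1 kips.
Tension rupture (net): A_n = (5.75 − 2×0.875)×0.25 = 1 in² (U = 1.0, A_e = A_n). φR_n = 0.75 × 65 × 1 = 48.8 kips.
Tension yield (gross): A_g = 5.75×0.25 = 1.4375 in². φR_n = 0.90 × 50 × 1.4375 = 64.7 kips.
Governing: min(135.2, 116.1, 48.8, 64.7) = 48.8 kips → net-section rupture.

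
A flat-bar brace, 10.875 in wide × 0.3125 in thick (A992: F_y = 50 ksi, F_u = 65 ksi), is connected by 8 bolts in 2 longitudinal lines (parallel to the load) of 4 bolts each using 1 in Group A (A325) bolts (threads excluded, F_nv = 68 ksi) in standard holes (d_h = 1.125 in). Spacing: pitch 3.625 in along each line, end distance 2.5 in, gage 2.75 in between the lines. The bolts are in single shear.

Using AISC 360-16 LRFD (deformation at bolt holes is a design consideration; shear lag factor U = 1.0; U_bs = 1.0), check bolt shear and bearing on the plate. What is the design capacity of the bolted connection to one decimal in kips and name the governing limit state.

290.2 kips (bearing governs)

Bolt shear: A_b = π(1)²/4 = 0.7854 in². φR_n = 0.75 × 68 × 0.7854 × 8 × 1 = 320.4 kips.
Bearing (0.3125 in plate, F_u = 65 ksi): end bolts L_c = 2.5 − 1.125/2 = 1.9375, R_n = min(1.2×1.9375×0.3125×65, 2.4×1×0.3125×65) = 47.227 kips/bolt; interior L_c = 3.625 − 1.125 = 2.5, R_n = 48.75 kips/bolt. φR_n = 0.75 × (2×47.227 + 6×48.75) = 290.2 kips.
Governing: min(320.4, 290.2) = 290.2 kips → bearing.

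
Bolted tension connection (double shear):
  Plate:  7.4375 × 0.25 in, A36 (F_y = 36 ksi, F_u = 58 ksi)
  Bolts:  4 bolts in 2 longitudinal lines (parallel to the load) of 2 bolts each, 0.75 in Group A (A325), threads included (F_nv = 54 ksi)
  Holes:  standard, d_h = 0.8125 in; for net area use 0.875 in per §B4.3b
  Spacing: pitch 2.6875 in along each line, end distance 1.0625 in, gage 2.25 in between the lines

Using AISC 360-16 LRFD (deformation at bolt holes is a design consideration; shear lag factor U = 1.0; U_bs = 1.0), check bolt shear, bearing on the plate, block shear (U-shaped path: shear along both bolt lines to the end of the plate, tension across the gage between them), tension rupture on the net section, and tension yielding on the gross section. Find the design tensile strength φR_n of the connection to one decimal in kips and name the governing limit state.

Bolt shear: A_b = π(0.75)²/4 = 0.44179 in². φR_n = 0.75 × 54 × 0.44179 × 4 × 2 = 143.1 kips.
Bearing (0.25 in plate, F_u = 58 ksi): end bolts L_c = 1.0625 − 0.8125/2 = 0.65625, R_n = min(1.2×0.65625×0.25×58, 2.4×0.75×0.25×58) = 11.419 kips/bolt; interior L_c = 2.6875 − 0.8125 = 1.875, R_n = 26.1 kips/bolt. φR_n = 0.75 × (2×11.419 + 2×26.1) = 56.3 kips.
Block shear: shear path 2×[1.0625+1×2.6875] = 2×3.75 in, A_gv = 1.875, A_nv = 2×(3.75 − 1.5×0.875)×0.25 = 1.2188 in²; tension across gage: (2.25 − 1×0.875)×0.25 = 0.34375 in². R_n = min(0.6×58×1.2188, 0.6×36×1.875) + 1.0×58×0.34375 = min(42.414, 40.5) + 19.938 = 60.438 kips. φR_n = 0.75 × 60.438 = 45.3 kips.
Tension rupture (net): A_n = (7.4375 − 2×0.875)×0.25 = 1.4219 in² (U = 1.0, A_e = A_n). φR_n = 0.75 × 58 × 1.4219 = 61.9 kips.
Tension yield (gross): A_g = 7.4375×0.25 = 1.8594 in². φR_n = 0.90 × 36 × 1.8594 = 60.2 kips.
Governing: min(143.1, 56.3, 45.3, 61.9, 60.2) = 45.3 kips → block shear.

45.3 kips (block shear governs)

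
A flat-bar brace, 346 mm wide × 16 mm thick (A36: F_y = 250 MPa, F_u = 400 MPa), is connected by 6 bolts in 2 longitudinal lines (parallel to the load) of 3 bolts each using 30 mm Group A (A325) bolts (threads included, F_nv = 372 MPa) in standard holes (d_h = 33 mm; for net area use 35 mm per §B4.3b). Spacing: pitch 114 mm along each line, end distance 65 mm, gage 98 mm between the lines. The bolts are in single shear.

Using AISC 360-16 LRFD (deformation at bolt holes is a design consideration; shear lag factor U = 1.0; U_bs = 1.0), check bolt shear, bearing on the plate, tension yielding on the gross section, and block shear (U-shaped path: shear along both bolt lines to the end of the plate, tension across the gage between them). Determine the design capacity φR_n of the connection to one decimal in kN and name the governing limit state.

Bolt shear: A_b = π(30)²/4 = 706.86 mm². φR_n = 0.75 × 372 × 706.86 × 6 × 1 = 1183.3 kN.
Bearing (16 mm plate, F_u = 400 MPa): end bolts L_c = 65 − 33/2 = 48.5, R_n = min(1.2×48.5×16×400, 2.4×30×16×400) = 372.48 kN/bolt; interior L_c = 114 − 33 = 81, R_n = 460.8 kN/bolt. φR_n = 0.75 × (2×372.48 + 4×460.8) = 1941.1 kN.
Tension yield (gross): A_g = 346×16 = 5536 mm². φR_n = 0.90 × 250 × 5536 = 1245.6 kN.
Block shear: shear path 2×[65+2×114] = 2×293 mm, A_gv = 9376, A_nv = 2×(293 − 2.5×35)×16 = 6576 mm²; tension across gage: (98 − 1×35)×16 = 1008 mm². R_n = min(0.6×400×6576, 0.6×250×9376) + 1.0×400×1008 = min(1578.2, 1406.4) + 403.2 = 1809.6 kN. φR_n = 0.75 × 1809.6 = 1357.2 kN.
Governing: min(1183.3, 1941.1, 1245.6, 1357.2) = 1183.3 kN → bolt shear.

1183.3 kN (bolt shear governs)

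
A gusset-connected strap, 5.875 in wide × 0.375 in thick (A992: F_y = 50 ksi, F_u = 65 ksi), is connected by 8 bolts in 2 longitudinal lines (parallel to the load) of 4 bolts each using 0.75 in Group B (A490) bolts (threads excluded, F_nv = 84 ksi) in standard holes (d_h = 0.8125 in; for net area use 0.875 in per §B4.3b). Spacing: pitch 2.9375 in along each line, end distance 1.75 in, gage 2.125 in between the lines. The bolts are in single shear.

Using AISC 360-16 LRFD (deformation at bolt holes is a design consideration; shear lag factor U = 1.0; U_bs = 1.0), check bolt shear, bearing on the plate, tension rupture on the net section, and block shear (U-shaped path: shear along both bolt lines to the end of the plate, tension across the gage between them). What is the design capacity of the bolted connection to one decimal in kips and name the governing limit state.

75.4 kips (net-section rupture governs)

Bolt shear: A_b = π(0.75)²/4 = 0.44179 in². φR_n = 0.75 × 84 × 0.44179 × 8 × 1 = 222.7 kips.
Bearing (0.375 in plate, F_u = 65 ksi): end bolts L_c = 1.75 − 0.8125/2 = 1.34375, R_n = min(1.2×1.34375×0.375×65, 2.4×0.75×0.375×65) = 39.305 kips/bolt; interior L_c = 2.9375 − 0.8125 = 2.125, R_n = 43.875 kips/bolt. φR_n = 0.75 × (2×39.305 + 6×43.875) = 256.4 kips.
Tension rupture (net): A_n = (5.875 − 2×0.875)×0.375 = 1.5469 in² (U = 1.0, A_e = A_n). φR_n = 0.75 × 65 × 1.5469 = 75.4 kips.
Block shear: shear path 2×[1.75+3×2.9375] = 2×10.5625 in, A_gv = 7.9219, A_nv = 2×(10.5625 − 3.5×0.875)×0.375 = 5.625 in²; tension across gage: (2.125 − 1×0.875)×0.375 = 0.46875 in². R_n = min(0.6×65×5.625, 0.6×50×7.9219) + 1.0×65×0.46875 = min(219.38, 237.66) + 30.469 = 249.85 kips. φR_n = 0.75 × 249.85 = 187.4 kips.
Governing: min(222.7, 256.4, 75.4, 187.4) = 75.4 kips → net-section rupture.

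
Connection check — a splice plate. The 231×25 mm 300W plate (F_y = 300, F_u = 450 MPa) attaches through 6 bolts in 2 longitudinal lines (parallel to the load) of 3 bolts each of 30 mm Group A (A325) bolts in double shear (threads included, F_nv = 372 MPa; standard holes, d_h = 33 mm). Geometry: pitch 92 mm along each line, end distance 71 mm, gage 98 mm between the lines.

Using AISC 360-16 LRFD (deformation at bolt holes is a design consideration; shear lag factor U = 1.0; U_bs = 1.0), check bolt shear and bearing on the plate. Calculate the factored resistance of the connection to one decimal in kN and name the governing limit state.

Bolt shear: A_b = π(30)²/4 = 706.86 mm². φR_n = 0.75 × 372 × 706.86 × 6 × 2 = 2366.6 kN.
Bearing (25 mm plate, F_u = 450 MPa): end bolts L_c = 71 − 33/2 = 54.5, R_n = min(1.2×54.5×25×450, 2.4×30×25×450) = 735.75 kN/bolt; interior L_c = 92 − 33 = 59, R_n = 796.5 kN/bolt. φR_n = 0.75 × (2×735.75 + 4×796.5) = 3493.1 kN.
Governing: min(2366.6, 3493.1) = 2366.6 kN → bolt shear.

2366.6 kN (bolt shear governs)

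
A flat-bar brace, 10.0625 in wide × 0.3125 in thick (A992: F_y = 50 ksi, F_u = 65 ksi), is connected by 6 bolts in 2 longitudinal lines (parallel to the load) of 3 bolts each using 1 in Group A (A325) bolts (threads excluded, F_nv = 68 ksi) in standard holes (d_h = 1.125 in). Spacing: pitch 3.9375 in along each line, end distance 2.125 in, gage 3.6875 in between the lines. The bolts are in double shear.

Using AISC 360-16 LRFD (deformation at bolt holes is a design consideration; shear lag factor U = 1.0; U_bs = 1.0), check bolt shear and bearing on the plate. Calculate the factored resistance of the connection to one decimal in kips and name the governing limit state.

203.4 kips (bearing governs)

Bolt shear: A_b = π(1)²/4 = 0.7854 in². φR_n = 0.75 × 68 × 0.7854 × 6 × 2 = 480.7 kips.
Bearing (0.3125 in plate, F_u = 65 ksi): end bolts L_c = 2.125 − 1.125/2 = 1.5625, R_n = min(1.2×1.5625×0.3125×65, 2.4×1×0.3125×65) = 38.086 kips/bolt; interior L_c = 3.9375 − 1.125 = 2.8125, R_n = 48.75 kips/bolt. φR_n = 0.75 × (2×38.086 + 4×48.75) = 203.4 kips.
Governing: min(480.7, 203.4) = 203.4 kips → bearing.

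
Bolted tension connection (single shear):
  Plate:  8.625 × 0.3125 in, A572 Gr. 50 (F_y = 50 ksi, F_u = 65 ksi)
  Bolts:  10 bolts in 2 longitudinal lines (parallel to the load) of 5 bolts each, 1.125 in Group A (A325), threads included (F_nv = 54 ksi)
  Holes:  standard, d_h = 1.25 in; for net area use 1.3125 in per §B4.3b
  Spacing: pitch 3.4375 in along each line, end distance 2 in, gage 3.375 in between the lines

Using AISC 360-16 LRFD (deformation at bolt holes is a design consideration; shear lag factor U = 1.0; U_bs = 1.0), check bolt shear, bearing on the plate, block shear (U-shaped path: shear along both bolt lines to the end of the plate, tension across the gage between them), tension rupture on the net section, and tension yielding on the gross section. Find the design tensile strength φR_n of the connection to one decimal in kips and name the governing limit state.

91.4 kips (net-section rupture governs)

Bolt shear: A_b = π(1.125)²/4 = 0.99402 in². φR_n = 0.75 × 54 × 0.99402 × 10 × 1 = 402.6 kips.
Bearing (0.3125 in plate, F_u = 65 ksi): end bolts L_c = 2 − 1.25/2 = 1.375, R_n = min(1.2×1.375×0.3125×65, 2.4×1.125×0.3125×65) = 33.516 kips/bolt; interior L_c = 3.4375 − 1.25 = 2.1875, R_n = 53.32 kips/bolt. φR_n = 0.75 × (2×33.516 + 8×53.32) = 370.2 kips.
Block shear: shear path 2×[2+4×3.4375] = 2×15.75 in, A_gv = 9.8438, A_nv = 2×(15.75 − 4.5×1.3125)×0.3125 = 6.1523 in²; tension across gage: (3.375 − 1×1.3125)×0.3125 = 0.64453 in². R_n = min(0.6×65×6.1523, 0.6×50×9.8438) + 1.0×65×0.64453 = min(239.94, 295.31) + 41.894 = 281.83 kips. φR_n = 0.75 × 281.83 = 211.4 kips.
Tension rupture (net): A_n = (8.625 − 2×1.3125)×0.3125 = 1.875 in² (U = 1.0, A_e = A_n). φR_n = 0.75 × 65 × 1.875 = 91.4 kips.
Tension yield (gross): A_g = 8.625×0.3125 = 2.6953 in². φR_n = 0.90 × 50 × 2.6953 = 121.3 kips.
Governing: min(402.6, 370.2, 211.4, 91.4, 121.3) = 91.4 kips → net-section rupture.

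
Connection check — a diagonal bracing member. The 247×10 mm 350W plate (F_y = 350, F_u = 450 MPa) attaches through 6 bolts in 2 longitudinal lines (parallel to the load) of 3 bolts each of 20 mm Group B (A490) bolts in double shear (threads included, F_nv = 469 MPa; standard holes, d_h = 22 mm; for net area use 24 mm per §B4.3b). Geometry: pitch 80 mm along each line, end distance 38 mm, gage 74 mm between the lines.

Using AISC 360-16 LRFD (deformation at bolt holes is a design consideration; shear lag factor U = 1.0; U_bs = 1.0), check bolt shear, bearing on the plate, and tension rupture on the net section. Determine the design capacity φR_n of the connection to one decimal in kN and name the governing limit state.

671.6 kN (net-section rupture governs)

Bolt shear: A_b = π(20)²/4 = 314.16 mm². φR_n = 0.75 × 469 × 314.16 × 6 × 2 = 1326.1 kN.
Bearing (10 mm plate, F_u = 450 MPa): end bolts L_c = 38 − 22/2 = 27, R_n = min(1.2×27×10×450, 2.4×20×10×450) = 145.8 kN/bolt; interior L_c = 80 − 22 = 58, R_n = 216 kN/bolt. φR_n = 0.75 × (2×145.8 + 4×216) = 866.7 kN.
Tension rupture (net): A_n = (247 − 2×24)×10 = 1990 mm² (U = 1.0, A_e = A_n). φR_n = 0.75 × 450 × 1990 = 671.6 kN.
Governing: min(1326.1, 866.7, 671.6) = 671.6 kN → net-section rupture.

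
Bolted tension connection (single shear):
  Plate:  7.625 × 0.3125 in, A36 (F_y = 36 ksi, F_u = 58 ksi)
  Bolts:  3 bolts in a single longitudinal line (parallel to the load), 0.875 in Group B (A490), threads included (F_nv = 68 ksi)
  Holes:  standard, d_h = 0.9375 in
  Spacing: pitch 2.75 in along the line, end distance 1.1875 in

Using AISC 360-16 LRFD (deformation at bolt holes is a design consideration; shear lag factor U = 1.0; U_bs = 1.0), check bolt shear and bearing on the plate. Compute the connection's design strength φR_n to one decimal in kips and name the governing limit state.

Bolt shear: A_b = π(0.875)²/4 = 0.60132 in². φR_n = 0.75 × 68 × 0.60132 × 3 × 1 = 92.0 kips.
Bearing (0.3125 in plate, F_u = 58 ksi): end bolts L_c = 1.1875 − 0.9375/2 = 0.71875, R_n = min(1.2×0.71875×0.3125×58, 2.4×0.875×0.3125×58) = 15.633 kips/bolt; interior L_c = 2.75 − 0.9375 = 1.8125, R_n = 38.063 kips/bolt. φR_n = 0.75 × (1×15.633 + 2×38.063) = 68.8 kips.
Governing: min(92.0, 68.8) = 68.8 kips → bearing.

68.8 kips (bearing governs)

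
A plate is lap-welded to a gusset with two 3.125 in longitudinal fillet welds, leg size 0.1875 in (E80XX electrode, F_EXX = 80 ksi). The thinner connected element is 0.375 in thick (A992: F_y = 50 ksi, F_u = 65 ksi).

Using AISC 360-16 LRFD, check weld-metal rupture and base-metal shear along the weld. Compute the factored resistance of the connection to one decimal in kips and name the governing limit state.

29.8 kips (weld metal governs)

Weld metal: throat = 0.707×0.1875 = 0.13256 in, L = 2×3.125 = 6.25 in. φR_n = 0.75 × 0.6 × 80 × 0.13256 × 6.25 = 29.8 kips.
Base metal shear (0.375 in plate): yield φR_n = 1.0×0.6×50×0.375×6.25 = 70.3 kips; rupture φR_n = 0.75×0.6×65×0.375×6.25 = 68.6 kips; take 68.6 kips (rupture).
Governing: min(29.8, 68.6) = 29.8 kips → weld metal.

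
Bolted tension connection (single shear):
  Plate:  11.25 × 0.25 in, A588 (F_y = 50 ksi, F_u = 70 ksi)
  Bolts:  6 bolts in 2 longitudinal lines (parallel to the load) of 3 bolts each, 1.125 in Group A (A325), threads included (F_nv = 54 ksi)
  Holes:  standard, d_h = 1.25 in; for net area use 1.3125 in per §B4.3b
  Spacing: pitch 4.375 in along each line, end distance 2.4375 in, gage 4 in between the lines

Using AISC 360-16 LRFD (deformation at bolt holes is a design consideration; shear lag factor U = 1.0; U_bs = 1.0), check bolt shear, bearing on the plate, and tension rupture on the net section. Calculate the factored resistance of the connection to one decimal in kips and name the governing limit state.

Bolt shear: A_b = π(1.125)²/4 = 0.99402 in². φR_n = 0.75 × 54 × 0.99402 × 6 × 1 = 241.5 kips.
Bearing (0.25 in plate, F_u = 70 ksi): end bolts L_c = 2.4375 − 1.25/2 = 1.8125, R_n = min(1.2×1.8125×0.25×70, 2.4×1.125×0.25×70) = 38.063 kips/bolt; interior L_c = 4.375 − 1.25 = 3.125, R_n = 47.25 kips/bolt. φR_n = 0.75 × (2×38.063 + 4×47.25) = 198.8 kips.
Tension rupture (net): A_n = (11.25 − 2×1.3125)×0.25 = 2.1563 in² (U = 1.0, A_e = A_n). φR_n = 0.75 × 70 × 2.1563 = 113.2 kips.
Governing: min(241.5, 198.8, 113.2) = 113.2 kips → net-section rupture.

113.2 kips (net-section rupture governs)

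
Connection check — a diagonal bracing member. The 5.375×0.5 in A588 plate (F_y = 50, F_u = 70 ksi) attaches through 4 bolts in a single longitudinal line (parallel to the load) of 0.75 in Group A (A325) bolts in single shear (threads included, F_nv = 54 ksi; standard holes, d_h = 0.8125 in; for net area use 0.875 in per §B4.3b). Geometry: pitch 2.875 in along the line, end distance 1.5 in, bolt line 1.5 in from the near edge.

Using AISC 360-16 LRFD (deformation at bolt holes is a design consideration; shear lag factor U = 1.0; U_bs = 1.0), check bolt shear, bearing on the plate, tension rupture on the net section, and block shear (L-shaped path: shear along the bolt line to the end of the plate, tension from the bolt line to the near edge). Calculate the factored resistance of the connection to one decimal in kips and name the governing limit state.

71.6 kips (bolt shear governs)

Bolt shear: A_b = π(0.75)²/4 = 0.44179 in². φR_n = 0.75 × 54 × 0.44179 × 4 × 1 = 71.6 kips.
Bearing (0.5 in plate, F_u = 70 ksi): end bolts L_c = 1.5 − 0.8125/2 = 1.09375, R_n = min(1.2×1.09375×0.5×70, 2.4×0.75×0.5×70) = 45.938 kips/bolt; interior L_c = 2.875 − 0.8125 = 2.0625, R_n = 63 kips/bolt. φR_n = 0.75 × (1×45.938 + 3×63) = 176.2 kips.
Tension rupture (net): A_n = (5.375 − 1×0.875)×0.5 = 2.25 in² (U = 1.0, A_e = A_n). φR_n = 0.75 × 70 × 2.25 = 118.1 kips.
Block shear: shear path 1×[1.5+3×2.875] = 1×10.125 in, A_gv = 5.0625, A_nv = 1×(10.125 − 3.5×0.875)×0.5 = 3.5313 in²; tension to near edge: (1.5 − 0.5×0.875)×0.5 = 0.53125 in². R_n = min(0.6×70×3.5313, 0.6×50×5.0625) + 1.0×70×0.53125 = min(148.31, 151.88) + 37.188 = 185.5 kips. φR_n = 0.75 × 185.5 = 139.1 kips.
Governing: min(71.6, 176.2, 118.1, 139.1) = 71.6 kips → bolt shear.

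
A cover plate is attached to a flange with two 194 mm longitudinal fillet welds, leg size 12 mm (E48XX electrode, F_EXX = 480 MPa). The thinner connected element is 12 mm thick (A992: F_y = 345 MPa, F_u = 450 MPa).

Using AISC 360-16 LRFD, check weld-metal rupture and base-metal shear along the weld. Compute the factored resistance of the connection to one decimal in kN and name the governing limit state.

711.0 kN (weld metal governs)

Weld metal: throat = 0.707×12 = 8.484 mm, L = 2×194 = 388 mm. φR_n = 0.75 × 0.6 × 480 × 8.484 × 388 = 711.0 kN.
Base metal shear (12 mm plate): yield φR_n = 1.0×0.6×345×12×388 = 963.8 kN; rupture φR_n = 0.75×0.6×450×12×388 = 942.8 kN; take 942.8 kN (rupture).
Governing: min(711.0, 942.8) = 711.0 kN → weld metal.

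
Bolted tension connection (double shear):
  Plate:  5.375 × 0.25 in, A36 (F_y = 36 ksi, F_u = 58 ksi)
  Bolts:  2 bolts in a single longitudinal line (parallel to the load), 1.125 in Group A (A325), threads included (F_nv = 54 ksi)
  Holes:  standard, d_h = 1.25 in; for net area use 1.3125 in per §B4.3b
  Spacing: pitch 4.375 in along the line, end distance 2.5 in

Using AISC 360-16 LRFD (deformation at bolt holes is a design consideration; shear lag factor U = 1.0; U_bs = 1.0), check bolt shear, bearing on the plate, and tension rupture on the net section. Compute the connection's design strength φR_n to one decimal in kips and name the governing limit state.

Bolt shear: A_b = π(1.125)²/4 = 0.99402 in². φR_n = 0.75 × 54 × 0.99402 × 2 × 2 = 161.0 kips.
Bearing (0.25 in plate, F_u = 58 ksi): end bolts L_c = 2.5 − 1.25/2 = 1.875, R_n = min(1.2×1.875×0.25×58, 2.4×1.125×0.25×58) = 32.625 kips/bolt; interior L_c = 4.375 − 1.25 = 3.125, R_n = 39.15 kips/bolt. φR_n = 0.75 × (1×32.625 + 1×39.15) = 53.8 kips.
Tension rupture (net): A_n = (5.375 − 1×1.3125)×0.25 = 1.0156 in² (U = 1.0, A_e = A_n). φR_n = 0.75 × 58 × 1.0156 = 44.2 kips.
Governing: min(161.0, 53.8, 44.2) = 44.2 kips → net-section rupture.

44.2 kips (net-section rupture governs)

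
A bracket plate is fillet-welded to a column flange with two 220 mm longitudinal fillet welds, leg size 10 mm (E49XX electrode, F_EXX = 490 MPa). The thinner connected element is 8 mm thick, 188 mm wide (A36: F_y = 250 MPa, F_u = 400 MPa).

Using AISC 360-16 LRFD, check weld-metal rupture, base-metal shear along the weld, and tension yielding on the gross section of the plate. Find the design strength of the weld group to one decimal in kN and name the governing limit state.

338.4 kN (gross-section yield governs)

Weld metal: throat = 0.707×10 = 7.07 mm, L = 2×220 = 440 mm. φR_n = 0.75 × 0.6 × 490 × 7.07 × 440 = 685.9 kN.
Base metal shear (8 mm plate): yield φR_n = 1.0×0.6×250×8×440 = 528.0 kN; rupture φR_n = 0.75×0.6×400×8×440 = 633.6 kN; take 528.0 kN (yield).
Tension yield (gross): A_g = 188×8 = 1504 mm². φR_n = 0.90 × 250 × 1504 = 338.4 kN.
Governing: min(685.9, 528.0, 338.4) = 338.4 kN → gross-section yield.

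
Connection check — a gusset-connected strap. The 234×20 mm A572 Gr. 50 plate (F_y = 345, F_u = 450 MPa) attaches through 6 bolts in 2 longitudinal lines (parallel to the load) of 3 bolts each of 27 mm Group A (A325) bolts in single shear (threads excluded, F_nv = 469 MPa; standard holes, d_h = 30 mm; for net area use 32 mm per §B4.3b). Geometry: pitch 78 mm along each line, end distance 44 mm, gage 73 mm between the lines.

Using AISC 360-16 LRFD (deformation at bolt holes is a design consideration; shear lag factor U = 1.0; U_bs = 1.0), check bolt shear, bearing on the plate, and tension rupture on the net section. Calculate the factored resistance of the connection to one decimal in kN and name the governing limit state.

1147.5 kN (net-section rupture governs)

Bolt shear: A_b = π(27)²/4 = 572.56 mm². φR_n = 0.75 × 469 × 572.56 × 6 × 1 = 1208.4 kN.
Bearing (20 mm plate, F_u = 450 MPa): end bolts L_c = 44 − 30/2 = 29, R_n = min(1.2×29×20×450, 2.4×27×20×450) = 313.2 kN/bolt; interior L_c = 78 − 30 = 48, R_n = 518.4 kN/bolt. φR_n = 0.75 × (2×313.2 + 4×518.4) = 2025.0 kN.
Tension rupture (net): A_n = (234 − 2×32)×20 = 3400 mm² (U = 1.0, A_e = A_n). φR_n = 0.75 × 450 × 3400 = 1147.5 kN.
Governing: min(1208.4, 2025.0, 1147.5) = 1147.5 kN → net-section rupture.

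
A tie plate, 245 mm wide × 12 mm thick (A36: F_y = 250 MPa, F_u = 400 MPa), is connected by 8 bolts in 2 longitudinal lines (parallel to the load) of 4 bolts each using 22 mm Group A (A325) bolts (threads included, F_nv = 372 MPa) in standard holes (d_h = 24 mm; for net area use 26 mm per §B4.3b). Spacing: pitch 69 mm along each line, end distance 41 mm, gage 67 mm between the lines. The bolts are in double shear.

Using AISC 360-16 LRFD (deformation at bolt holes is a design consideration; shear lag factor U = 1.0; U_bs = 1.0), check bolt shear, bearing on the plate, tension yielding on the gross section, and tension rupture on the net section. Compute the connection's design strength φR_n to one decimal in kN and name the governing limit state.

Bolt shear: A_b = π(22)²/4 = 380.13 mm². φR_n = 0.75 × 372 × 380.13 × 8 × 2 = 1696.9 kN.
Bearing (12 mm plate, F_u = 400 MPa): end bolts L_c = 41 − 24/2 = 29, R_n = min(1.2×29×12×400, 2.4×22×12×400) = 167.04 kN/bolt; interior L_c = 69 − 24 = 45, R_n = 253.44 kN/bolt. φR_n = 0.75 × (2×167.04 + 6×253.44) = 1391.0 kN.
Tension yield (gross): A_g = 245×12 = 2940 mm². φR_n = 0.90 × 250 × 2940 = 661.5 kN.
Tension rupture (net): A_n = (245 − 2×26)×12 = 2316 mm² (U = 1.0, A_e = A_n). φR_n = 0.75 × 400 × 2316 = 694.8 kN.
Governing: min(1696.9, 1391.0, 661.5, 694.8) = 661.5 kN → gross-section yield.

661.5 kN (gross-section yield governs)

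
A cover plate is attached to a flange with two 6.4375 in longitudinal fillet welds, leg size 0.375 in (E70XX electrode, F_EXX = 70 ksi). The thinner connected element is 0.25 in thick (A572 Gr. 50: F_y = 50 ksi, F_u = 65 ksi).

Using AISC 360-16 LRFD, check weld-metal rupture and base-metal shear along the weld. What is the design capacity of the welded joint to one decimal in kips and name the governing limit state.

Weld metal: throat = 0.707×0.375 = 0.26513 in, L = 2×6.4375 = 12.875 in. φR_n = 0.75 × 0.6 × 70 × 0.26513 × 12.875 = 107.5 kips.
Base metal shear (0.25 in plate): yield φR_n = 1.0×0.6×50×0.25×12.875 = 96.6 kips; rupture φR_n = 0.75×0.6×65×0.25×12.875 = 94.1 kips; take 94.1 kips (rupture).
Governing: min(107.5, 94.1) = 94.1 kips → base-metal shear.

94.1 kips (base-metal shear governs)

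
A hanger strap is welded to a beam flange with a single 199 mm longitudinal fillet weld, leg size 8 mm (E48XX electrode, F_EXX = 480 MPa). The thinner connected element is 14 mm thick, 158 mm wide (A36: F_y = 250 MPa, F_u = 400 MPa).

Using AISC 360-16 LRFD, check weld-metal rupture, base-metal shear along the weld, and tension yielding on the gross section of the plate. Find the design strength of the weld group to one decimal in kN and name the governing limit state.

Weld metal: throat = 0.707×8 = 5.656 mm, L = 199 mm. φR_n = 0.75 × 0.6 × 480 × 5.656 × 199 = 243.1 kN.
Base metal shear (14 mm plate): yield φR_n = 1.0×0.6×250×14×199 = 417.9 kN; rupture φR_n = 0.75×0.6×400×14×199 = 501.5 kN; take 417.9 kN (yield).
Tension yield (gross): A_g = 158×14 = 2212 mm². φR_n = 0.90 × 250 × 2212 = 497.7 kN.
Governing: min(243.1, 417.9, 497.7) = 243.1 kN → weld metal.

243.1 kN (weld metal governs)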